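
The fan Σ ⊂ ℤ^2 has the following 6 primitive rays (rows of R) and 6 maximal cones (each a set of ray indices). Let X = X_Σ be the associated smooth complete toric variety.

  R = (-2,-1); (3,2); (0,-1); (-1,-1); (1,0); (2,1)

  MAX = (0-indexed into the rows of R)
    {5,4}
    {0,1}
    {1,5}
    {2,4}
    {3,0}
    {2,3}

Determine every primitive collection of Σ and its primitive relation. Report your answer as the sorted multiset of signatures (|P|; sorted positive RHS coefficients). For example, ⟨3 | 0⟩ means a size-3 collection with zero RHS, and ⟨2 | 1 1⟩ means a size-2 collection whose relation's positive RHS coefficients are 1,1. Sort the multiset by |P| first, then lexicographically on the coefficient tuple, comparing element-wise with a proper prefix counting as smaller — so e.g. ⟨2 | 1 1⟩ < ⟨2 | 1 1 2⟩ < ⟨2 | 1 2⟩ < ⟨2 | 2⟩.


|primitive collections| = 9. Relations:

  P={0,5}:  v_{0} + v_{5} = 0  ⟹  sig = ⟨2 | 0⟩
  P={0,4}:  v_{0} + v_{4} = v_{3}  ⟹  sig = ⟨2 | 1⟩
  P={1,3}:  v_{1} + v_{3} = v_{5}  ⟹  sig = ⟨2 | 1⟩
  P={3,4}:  v_{3} + v_{4} = v_{2}  ⟹  sig = ⟨2 | 1⟩
  P={3,5}:  v_{3} + v_{5} = v_{4}  ⟹  sig = ⟨2 | 1⟩
  P={1,2}:  v_{1} + v_{2} = v_{4} + v_{5}  ⟹  sig = ⟨2 | 1 1⟩
  P={0,2}:  v_{0} + v_{2} = 2·v_{3}  ⟹  sig = ⟨2 | 2⟩
  P={1,4}:  v_{1} + v_{4} = 2·v_{5}  ⟹  sig = ⟨2 | 2⟩
  P={2,5}:  v_{2} + v_{5} = 2·v_{4}  ⟹  sig = ⟨2 | 2⟩

Signatures (|P|; sorted positive RHS coefficients), sorted:
[⟨2 | 0⟩, ⟨2 | 1⟩, ⟨2 | 1⟩, ⟨2 | 1⟩, ⟨2 | 1⟩, ⟨2 | 1 1⟩, ⟨2 | 2⟩, ⟨2 | 2⟩, ⟨2 | 2⟩]


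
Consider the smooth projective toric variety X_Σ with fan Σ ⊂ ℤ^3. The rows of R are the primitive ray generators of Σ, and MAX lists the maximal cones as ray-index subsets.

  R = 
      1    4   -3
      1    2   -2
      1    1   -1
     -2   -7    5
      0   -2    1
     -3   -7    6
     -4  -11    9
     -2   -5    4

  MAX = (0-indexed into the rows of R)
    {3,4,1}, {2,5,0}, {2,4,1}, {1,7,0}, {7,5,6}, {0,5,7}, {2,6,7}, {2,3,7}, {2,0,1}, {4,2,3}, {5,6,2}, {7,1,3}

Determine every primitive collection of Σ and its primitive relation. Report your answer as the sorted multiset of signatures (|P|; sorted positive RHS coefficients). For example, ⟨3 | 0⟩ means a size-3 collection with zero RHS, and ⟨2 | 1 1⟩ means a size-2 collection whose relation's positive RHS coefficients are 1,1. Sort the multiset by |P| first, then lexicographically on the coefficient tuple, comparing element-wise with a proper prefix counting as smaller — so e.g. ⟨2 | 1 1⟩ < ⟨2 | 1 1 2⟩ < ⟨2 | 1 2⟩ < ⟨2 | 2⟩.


14 collections generate NE(X_Σ); each relation:

  P = {0,4}:  v_{0} + v_{4} = v_{1} — sig = ⟨2 | 1⟩
  P = {0,6}:  v_{0} + v_{6} = v_{5} — sig = ⟨2 | 1⟩
  P = {1,5}:  v_{1} + v_{5} = v_{7} — sig = ⟨2 | 1⟩
  P = {4,7}:  v_{4} + v_{7} = v_{3} — sig = ⟨2 | 1⟩
  P = {0,3}:  v_{0} + v_{3} = v_{1} + v_{7} — sig = ⟨2 | 1 1⟩
  P = {1,6}:  v_{1} + v_{6} = v_{2} + 2·v_{7} — sig = ⟨2 | 1 2⟩
  P = {4,5}:  v_{4} + v_{5} = v_{2} + 2·v_{7} — sig = ⟨2 | 1 2⟩
  P = {3,5}:  v_{3} + v_{5} = v_{2} + 3·v_{7} — sig = ⟨2 | 1 3⟩
  P = {4,6}:  v_{4} + v_{6} = 2·v_{2} + 3·v_{7} — sig = ⟨2 | 2 3⟩
  P = {3,6}:  v_{3} + v_{6} = 2·v_{2} + 4·v_{7} — sig = ⟨2 | 2 4⟩
  P = {0,2,7}:  v_{0} + v_{2} + v_{7} = 0 — sig = ⟨3 | 0⟩
  P = {1,2,7}:  v_{1} + v_{2} + v_{7} = v_{4} — sig = ⟨3 | 1⟩
  P = {2,5,7}:  v_{2} + v_{5} + v_{7} = v_{6} — sig = ⟨3 | 1⟩
  P = {1,2,3}:  v_{1} + v_{2} + v_{3} = 2·v_{4} — sig = ⟨3 | 2⟩

Hence PRS(X_Σ) =
[⟨2 | 1⟩, ⟨2 | 1⟩, ⟨2 | 1⟩, ⟨2 | 1⟩, ⟨2 | 1 1⟩, ⟨2 | 1 2⟩, ⟨2 | 1 2⟩, ⟨2 | 1 3⟩, ⟨2 | 2 3⟩, ⟨2 | 2 4⟩, ⟨3 | 0⟩, ⟨3 | 1⟩, ⟨3 | 1⟩, ⟨3 | 2⟩]


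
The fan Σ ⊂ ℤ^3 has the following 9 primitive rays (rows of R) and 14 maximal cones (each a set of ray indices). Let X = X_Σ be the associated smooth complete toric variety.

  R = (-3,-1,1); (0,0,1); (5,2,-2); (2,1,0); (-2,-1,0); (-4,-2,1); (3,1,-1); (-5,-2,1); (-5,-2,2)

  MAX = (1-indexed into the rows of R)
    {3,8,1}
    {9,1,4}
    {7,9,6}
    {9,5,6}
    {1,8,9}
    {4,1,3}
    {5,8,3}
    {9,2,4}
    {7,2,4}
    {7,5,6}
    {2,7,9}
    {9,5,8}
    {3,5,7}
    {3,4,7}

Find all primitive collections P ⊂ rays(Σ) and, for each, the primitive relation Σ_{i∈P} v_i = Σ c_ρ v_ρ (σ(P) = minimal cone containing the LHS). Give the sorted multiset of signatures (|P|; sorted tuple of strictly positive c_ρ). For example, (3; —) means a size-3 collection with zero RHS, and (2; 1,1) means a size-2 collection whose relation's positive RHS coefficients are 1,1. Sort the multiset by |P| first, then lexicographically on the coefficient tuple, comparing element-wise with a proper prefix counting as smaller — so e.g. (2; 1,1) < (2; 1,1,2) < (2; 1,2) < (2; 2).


Δ(Σ) — 9 vertices, 17 min non-faces:

  P={1,7}:  v_{1} + v_{7} = 0  so sig = (2; —)
  P={3,9}:  v_{3} + v_{9} = 0  so sig = (2; —)
  P={4,5}:  v_{4} + v_{5} = 0  so sig = (2; —)
  P={1,5}:  v_{1} + v_{5} = v_{8}  so sig = (2; 1)
  P={2,8}:  v_{2} + v_{8} = v_{9}  so sig = (2; 1)
  P={4,8}:  v_{4} + v_{8} = v_{1}  so sig = (2; 1)
  P={7,8}:  v_{7} + v_{8} = v_{5}  so sig = (2; 1)
  P={1,2}:  v_{1} + v_{2} = v_{4} + v_{9}  so sig = (2; 1,1)
  P={1,6}:  v_{1} + v_{6} = v_{5} + v_{9}  so sig = (2; 1,1)
  P={2,3}:  v_{2} + v_{3} = v_{4} + v_{7}  so sig = (2; 1,1)
  P={2,5}:  v_{2} + v_{5} = v_{7} + v_{9}  so sig = (2; 1,1)
  P={3,6}:  v_{3} + v_{6} = v_{5} + v_{7}  so sig = (2; 1,1)
  P={4,6}:  v_{4} + v_{6} = v_{7} + v_{9}  so sig = (2; 1,1)
  P={6,8}:  v_{6} + v_{8} = 2·v_{5} + v_{9}  so sig = (2; 1,2)
  P={2,6}:  v_{2} + v_{6} = 2·v_{7} + 2·v_{9}  so sig = (2; 2,2)
  P={4,7,9}:  v_{4} + v_{7} + v_{9} = v_{2}  so sig = (3; 1)
  P={5,7,9}:  v_{5} + v_{7} + v_{9} = v_{6}  so sig = (3; 1)

so the primitive-relation signature multiset is
{ (2; —) ×3,  (2; 1) ×4,  (2; 1,1) ×6,  (2; 1,2),  (2; 2,2),  (3; 1) ×2 }


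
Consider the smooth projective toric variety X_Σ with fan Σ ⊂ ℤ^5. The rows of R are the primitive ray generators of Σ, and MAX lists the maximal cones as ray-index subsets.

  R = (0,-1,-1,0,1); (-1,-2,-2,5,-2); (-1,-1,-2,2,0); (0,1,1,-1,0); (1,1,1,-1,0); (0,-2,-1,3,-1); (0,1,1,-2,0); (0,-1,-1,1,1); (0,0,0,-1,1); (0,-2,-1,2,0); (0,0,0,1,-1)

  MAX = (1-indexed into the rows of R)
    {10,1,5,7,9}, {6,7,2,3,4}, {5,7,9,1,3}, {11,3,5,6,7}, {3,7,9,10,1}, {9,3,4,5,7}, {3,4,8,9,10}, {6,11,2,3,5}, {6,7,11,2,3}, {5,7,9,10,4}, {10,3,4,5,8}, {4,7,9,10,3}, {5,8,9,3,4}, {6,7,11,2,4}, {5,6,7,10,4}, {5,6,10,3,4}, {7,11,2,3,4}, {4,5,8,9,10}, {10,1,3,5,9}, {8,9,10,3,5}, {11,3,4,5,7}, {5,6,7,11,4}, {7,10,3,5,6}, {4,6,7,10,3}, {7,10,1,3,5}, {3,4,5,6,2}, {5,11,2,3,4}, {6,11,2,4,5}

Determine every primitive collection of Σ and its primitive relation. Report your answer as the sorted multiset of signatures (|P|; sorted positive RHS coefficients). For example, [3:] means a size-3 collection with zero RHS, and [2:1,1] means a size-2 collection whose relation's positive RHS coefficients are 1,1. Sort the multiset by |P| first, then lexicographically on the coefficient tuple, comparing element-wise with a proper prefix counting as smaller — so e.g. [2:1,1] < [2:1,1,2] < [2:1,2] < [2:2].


Σ has 20 primitive collections:

  P={9,11}:  v_{9} + v_{11} = 0 — sig = [2:]
  P={1,4}:  v_{1} + v_{4} = v_{9} — sig = [2:1]
  P={6,9}:  v_{6} + v_{9} = v_{10} — sig = [2:1]
  P={7,8}:  v_{7} + v_{8} = v_{9} — sig = [2:1]
  P={10,11}:  v_{10} + v_{11} = v_{6} — sig = [2:1]
  P={1,2}:  v_{1} + v_{2} = v_{3} + v_{6} — sig = [2:1,1]
  P={2,9}:  v_{2} + v_{9} = v_{3} + v_{4} + v_{6} — sig = [2:1,1,1]
  P={1,11}:  v_{1} + v_{11} = v_{3} + v_{5} + v_{7} + v_{10} — sig = [2:1,1,1,1]
  P={8,11}:  v_{8} + v_{11} = v_{3} + v_{4} + v_{5} + v_{10} — sig = [2:1,1,1,1]
  P={1,6}:  v_{1} + v_{6} = v_{3} + v_{5} + v_{7} + 2·v_{10} — sig = [2:1,1,1,2]
  P={1,8}:  v_{1} + v_{8} = v_{3} + v_{5} + 2·v_{9} + v_{10} — sig = [2:1,1,1,2]
  P={6,8}:  v_{6} + v_{8} = v_{3} + v_{4} + v_{5} + 2·v_{10} — sig = [2:1,1,1,2]
  P={2,8}:  v_{2} + v_{8} = 2·v_{3} + 2·v_{4} + v_{5} + v_{6} + v_{10} — sig = [2:1,1,1,2,2]
  P={2,10}:  v_{2} + v_{10} = v_{3} + v_{4} + 2·v_{6} — sig = [2:1,1,2]
  P={2,5,7}:  v_{2} + v_{5} + v_{7} = 2·v_{11} — sig = [3:2]
  P={3,4,6,11}:  v_{3} + v_{4} + v_{6} + v_{11} = v_{2} — sig = [4:1]
  P={3,4,5,7,10}:  v_{3} + v_{4} + v_{5} + v_{7} + v_{10} = 0 — sig = [5:]
  P={3,4,5,6,7}:  v_{3} + v_{4} + v_{5} + v_{6} + v_{7} = v_{11} — sig = [5:1]
  P={3,4,5,9,10}:  v_{3} + v_{4} + v_{5} + v_{9} + v_{10} = v_{8} — sig = [5:1]
  P={3,5,7,9,10}:  v_{3} + v_{5} + v_{7} + v_{9} + v_{10} = v_{1} — sig = [5:1]

Signatures (|P|; sorted positive RHS coefficients), sorted:
    [2:]
    [2:1]
    [2:1]
    [2:1]
    [2:1]
    [2:1,1]
    [2:1,1,1]
    [2:1,1,1,1]
    [2:1,1,1,1]
    [2:1,1,1,2]
    [2:1,1,1,2]
    [2:1,1,1,2]
    [2:1,1,1,2,2]
    [2:1,1,2]
    [3:2]
    [4:1]
    [5:]
    [5:1]
    [5:1]
    [5:1]


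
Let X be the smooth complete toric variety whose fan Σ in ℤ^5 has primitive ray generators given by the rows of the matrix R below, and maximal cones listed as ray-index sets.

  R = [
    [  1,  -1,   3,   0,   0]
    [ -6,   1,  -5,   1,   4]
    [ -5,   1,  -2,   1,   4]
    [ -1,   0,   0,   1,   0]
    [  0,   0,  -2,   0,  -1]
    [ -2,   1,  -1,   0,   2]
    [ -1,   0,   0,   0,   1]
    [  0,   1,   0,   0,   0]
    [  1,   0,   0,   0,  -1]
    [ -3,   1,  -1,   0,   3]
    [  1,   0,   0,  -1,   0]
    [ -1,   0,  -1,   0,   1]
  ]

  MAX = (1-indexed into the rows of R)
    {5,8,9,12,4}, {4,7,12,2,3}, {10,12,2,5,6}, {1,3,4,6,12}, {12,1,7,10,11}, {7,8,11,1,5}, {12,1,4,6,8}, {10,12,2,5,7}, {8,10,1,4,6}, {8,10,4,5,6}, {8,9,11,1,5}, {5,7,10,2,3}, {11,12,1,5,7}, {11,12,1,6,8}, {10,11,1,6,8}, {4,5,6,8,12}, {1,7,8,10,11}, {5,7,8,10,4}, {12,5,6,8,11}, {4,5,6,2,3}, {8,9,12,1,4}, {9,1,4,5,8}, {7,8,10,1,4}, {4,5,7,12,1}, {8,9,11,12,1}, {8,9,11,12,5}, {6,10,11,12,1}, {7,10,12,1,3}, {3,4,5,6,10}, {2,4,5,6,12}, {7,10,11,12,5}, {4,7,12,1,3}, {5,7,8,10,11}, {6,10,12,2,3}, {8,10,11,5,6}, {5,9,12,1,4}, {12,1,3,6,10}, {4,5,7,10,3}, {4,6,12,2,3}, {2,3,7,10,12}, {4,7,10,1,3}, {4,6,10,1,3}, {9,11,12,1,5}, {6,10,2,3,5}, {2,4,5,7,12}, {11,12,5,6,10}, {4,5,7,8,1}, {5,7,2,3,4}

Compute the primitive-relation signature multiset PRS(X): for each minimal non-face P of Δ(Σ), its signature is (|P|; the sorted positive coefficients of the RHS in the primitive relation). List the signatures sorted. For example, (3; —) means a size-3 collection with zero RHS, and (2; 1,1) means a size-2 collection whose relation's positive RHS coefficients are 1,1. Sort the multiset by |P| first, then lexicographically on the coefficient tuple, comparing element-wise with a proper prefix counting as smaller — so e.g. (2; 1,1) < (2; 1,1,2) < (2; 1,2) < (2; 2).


Minimal non-faces — 21 found among 12 rays, 48 max cones:

  {4,11}:  v_{4} + v_{11} = 0  so sig = (2; —)
  {7,9}:  v_{7} + v_{9} = 0  so sig = (2; —)
  {6,7}:  v_{6} + v_{7} = v_{10}  so sig = (2; 1)
  {9,10}:  v_{9} + v_{10} = v_{6}  so sig = (2; 1)
  {3,11}:  v_{3} + v_{11} = v_{10} + v_{12}  so sig = (2; 1,1)
  {6,9}:  v_{6} + v_{9} = v_{8} + v_{12}  so sig = (2; 1,1)
  {3,9}:  v_{3} + v_{9} = v_{4} + v_{6} + v_{12}  so sig = (2; 1,1,1)
  {2,8}:  v_{2} + v_{8} = v_{4} + v_{5} + 2·v_{6} + v_{12}  so sig = (2; 1,1,1,2)
  {2,9}:  v_{2} + v_{9} = v_{4} + v_{5} + v_{6} + 2·v_{12}  so sig = (2; 1,1,1,2)
  {2,11}:  v_{2} + v_{11} = v_{5} + v_{10} + 2·v_{12}  so sig = (2; 1,1,2)
  {3,8}:  v_{3} + v_{8} = v_{4} + 2·v_{6}  so sig = (2; 1,2)
  {1,2}:  v_{1} + v_{2} = v_{4} + 2·v_{7} + 2·v_{12}  so sig = (2; 1,2,2)
  {1,5,6}:  v_{1} + v_{5} + v_{6} = v_{7}  so sig = (3; 1)
  {3,5,12}:  v_{3} + v_{5} + v_{12} = v_{2}  so sig = (3; 1)
  {4,10,12}:  v_{4} + v_{10} + v_{12} = v_{3}  so sig = (3; 1)
  {7,8,12}:  v_{7} + v_{8} + v_{12} = v_{6}  so sig = (3; 1)
  {1,3,5}:  v_{1} + v_{3} + v_{5} = v_{4} + 2·v_{7} + v_{12}  so sig = (3; 1,1,2)
  {2,4,10}:  v_{2} + v_{4} + v_{10} = 2·v_{3} + v_{5}  so sig = (3; 1,2)
  {1,5,10}:  v_{1} + v_{5} + v_{10} = 2·v_{7}  so sig = (3; 2)
  {8,10,12}:  v_{8} + v_{10} + v_{12} = 2·v_{6}  so sig = (3; 2)
  {1,5,8,12}:  v_{1} + v_{5} + v_{8} + v_{12} = 0  so sig = (4; —)

Hence PRS(X_Σ) =
[(2; —), (2; —), (2; 1), (2; 1), (2; 1,1), (2; 1,1), (2; 1,1,1), (2; 1,1,1,2), (2; 1,1,1,2), (2; 1,1,2), (2; 1,2), (2; 1,2,2), (3; 1), (3; 1), (3; 1), (3; 1), (3; 1,1,2), (3; 1,2), (3; 2), (3; 2), (4; —)]


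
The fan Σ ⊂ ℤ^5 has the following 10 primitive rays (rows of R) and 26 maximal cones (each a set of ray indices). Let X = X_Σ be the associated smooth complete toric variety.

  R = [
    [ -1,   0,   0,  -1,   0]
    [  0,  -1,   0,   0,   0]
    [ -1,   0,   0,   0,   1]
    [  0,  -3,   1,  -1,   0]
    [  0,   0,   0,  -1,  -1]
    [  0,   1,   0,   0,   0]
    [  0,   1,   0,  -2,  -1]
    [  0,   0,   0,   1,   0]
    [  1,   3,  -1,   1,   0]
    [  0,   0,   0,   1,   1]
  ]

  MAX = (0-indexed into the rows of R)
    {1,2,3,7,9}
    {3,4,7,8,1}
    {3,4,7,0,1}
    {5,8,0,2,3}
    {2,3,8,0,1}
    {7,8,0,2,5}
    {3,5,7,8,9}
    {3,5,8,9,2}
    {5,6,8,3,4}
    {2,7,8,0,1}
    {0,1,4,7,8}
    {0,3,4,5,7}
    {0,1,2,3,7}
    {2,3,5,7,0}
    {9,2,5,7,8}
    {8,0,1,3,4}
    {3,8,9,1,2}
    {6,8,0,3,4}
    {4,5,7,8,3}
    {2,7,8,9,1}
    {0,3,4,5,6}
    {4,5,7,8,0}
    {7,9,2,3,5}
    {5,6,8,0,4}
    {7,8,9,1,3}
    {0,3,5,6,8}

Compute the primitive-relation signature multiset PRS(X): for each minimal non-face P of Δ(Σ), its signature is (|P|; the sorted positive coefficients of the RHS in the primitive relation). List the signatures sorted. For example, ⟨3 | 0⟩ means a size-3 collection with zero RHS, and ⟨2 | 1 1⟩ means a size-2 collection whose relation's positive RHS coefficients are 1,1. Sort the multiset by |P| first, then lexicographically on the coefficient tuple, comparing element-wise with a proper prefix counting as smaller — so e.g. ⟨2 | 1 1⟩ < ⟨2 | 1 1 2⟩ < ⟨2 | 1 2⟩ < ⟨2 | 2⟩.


Minimal non-faces — 11 found among 10 rays, 26 max cones:

  P = {1,5}:  v_{1} + v_{5} = 0  ⇒ sig = ⟨2 | 0⟩
  P = {4,9}:  v_{4} + v_{9} = 0  ⇒ sig = ⟨2 | 0⟩
  P = {0,9}:  v_{0} + v_{9} = v_{2}  ⇒ sig = ⟨2 | 1⟩
  P = {2,4}:  v_{2} + v_{4} = v_{0}  ⇒ sig = ⟨2 | 1⟩
  P = {6,7}:  v_{6} + v_{7} = v_{4} + v_{5}  ⇒ sig = ⟨2 | 1 1⟩
  P = {1,6}:  v_{1} + v_{6} = v_{0} + v_{3} + v_{4} + v_{8}  ⇒ sig = ⟨2 | 1 1 1 1⟩
  P = {6,9}:  v_{6} + v_{9} = v_{0} + v_{3} + v_{5} + v_{8}  ⇒ sig = ⟨2 | 1 1 1 1⟩
  P = {2,6}:  v_{2} + v_{6} = 2·v_{0} + v_{3} + v_{5} + v_{8}  ⇒ sig = ⟨2 | 1 1 1 2⟩
  P = {0,3,7,8}:  v_{0} + v_{3} + v_{7} + v_{8} = 0  ⇒ sig = ⟨4 | 0⟩
  P = {2,3,7,8}:  v_{2} + v_{3} + v_{7} + v_{8} = v_{9}  ⇒ sig = ⟨4 | 1⟩
  P = {0,3,4,5,8}:  v_{0} + v_{3} + v_{4} + v_{5} + v_{8} = v_{6}  ⇒ sig = ⟨5 | 1⟩

Signatures (|P|; sorted positive RHS coefficients), sorted:
    ⟨2 | 0⟩
    ⟨2 | 0⟩
    ⟨2 | 1⟩
    ⟨2 | 1⟩
    ⟨2 | 1 1⟩
    ⟨2 | 1 1 1 1⟩
    ⟨2 | 1 1 1 1⟩
    ⟨2 | 1 1 1 2⟩
    ⟨4 | 0⟩
    ⟨4 | 1⟩
    ⟨5 | 1⟩


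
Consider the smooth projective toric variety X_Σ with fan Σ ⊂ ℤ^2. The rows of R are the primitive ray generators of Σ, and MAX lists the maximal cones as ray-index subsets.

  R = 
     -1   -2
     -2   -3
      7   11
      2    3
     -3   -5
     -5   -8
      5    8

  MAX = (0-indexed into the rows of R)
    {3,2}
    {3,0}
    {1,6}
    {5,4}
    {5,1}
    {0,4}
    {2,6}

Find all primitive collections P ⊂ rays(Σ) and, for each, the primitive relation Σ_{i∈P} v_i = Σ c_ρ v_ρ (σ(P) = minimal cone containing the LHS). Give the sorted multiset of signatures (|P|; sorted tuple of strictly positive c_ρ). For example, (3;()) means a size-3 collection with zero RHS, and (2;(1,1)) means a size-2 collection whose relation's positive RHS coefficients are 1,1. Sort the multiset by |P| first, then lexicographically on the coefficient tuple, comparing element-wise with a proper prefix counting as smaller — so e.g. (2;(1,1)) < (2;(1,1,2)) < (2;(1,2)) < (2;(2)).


14 minimal non-faces of Δ(Σ) (on 7 rays):

  P = {1,3}:  v_{1} + v_{3} = 0  ⇒ sig = (2;())
  P = {5,6}:  v_{5} + v_{6} = 0  ⇒ sig = (2;())
  P = {0,1}:  v_{0} + v_{1} = v_{4}  ⇒ sig = (2;(1))
  P = {1,2}:  v_{1} + v_{2} = v_{6}  ⇒ sig = (2;(1))
  P = {1,4}:  v_{1} + v_{4} = v_{5}  ⇒ sig = (2;(1))
  P = {2,5}:  v_{2} + v_{5} = v_{3}  ⇒ sig = (2;(1))
  P = {3,4}:  v_{3} + v_{4} = v_{0}  ⇒ sig = (2;(1))
  P = {3,5}:  v_{3} + v_{5} = v_{4}  ⇒ sig = (2;(1))
  P = {3,6}:  v_{3} + v_{6} = v_{2}  ⇒ sig = (2;(1))
  P = {4,6}:  v_{4} + v_{6} = v_{3}  ⇒ sig = (2;(1))
  P = {0,5}:  v_{0} + v_{5} = 2·v_{4}  ⇒ sig = (2;(2))
  P = {0,6}:  v_{0} + v_{6} = 2·v_{3}  ⇒ sig = (2;(2))
  P = {2,4}:  v_{2} + v_{4} = 2·v_{3}  ⇒ sig = (2;(2))
  P = {0,2}:  v_{0} + v_{2} = 3·v_{3}  ⇒ sig = (2;(3))

Signatures (|P|; sorted positive RHS coefficients), sorted:
[(2;()), (2;()), (2;(1)), (2;(1)), (2;(1)), (2;(1)), (2;(1)), (2;(1)), (2;(1)), (2;(1)), (2;(2)), (2;(2)), (2;(2)), (2;(3))]


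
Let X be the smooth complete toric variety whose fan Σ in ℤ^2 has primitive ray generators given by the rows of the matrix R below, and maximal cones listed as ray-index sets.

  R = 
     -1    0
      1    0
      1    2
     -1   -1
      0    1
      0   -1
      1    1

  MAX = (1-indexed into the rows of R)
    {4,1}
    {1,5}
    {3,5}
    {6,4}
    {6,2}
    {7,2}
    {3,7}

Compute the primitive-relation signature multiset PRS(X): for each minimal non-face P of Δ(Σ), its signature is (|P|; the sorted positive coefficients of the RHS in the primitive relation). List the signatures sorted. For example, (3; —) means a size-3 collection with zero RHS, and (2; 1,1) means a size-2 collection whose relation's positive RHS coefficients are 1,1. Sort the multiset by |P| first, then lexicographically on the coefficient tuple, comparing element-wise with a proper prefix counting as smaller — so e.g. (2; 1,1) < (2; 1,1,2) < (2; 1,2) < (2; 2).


The 14 primitive collections of Σ (r=7, n=2):

  P = {1,2}:  v_{1} + v_{2} = 0  ⇒ sig = (2; —)
  P = {4,7}:  v_{4} + v_{7} = 0  ⇒ sig = (2; —)
  P = {5,6}:  v_{5} + v_{6} = 0  ⇒ sig = (2; —)
  P = {1,6}:  v_{1} + v_{6} = v_{4}  ⇒ sig = (2; 1)
  P = {1,7}:  v_{1} + v_{7} = v_{5}  ⇒ sig = (2; 1)
  P = {2,4}:  v_{2} + v_{4} = v_{6}  ⇒ sig = (2; 1)
  P = {2,5}:  v_{2} + v_{5} = v_{7}  ⇒ sig = (2; 1)
  P = {3,4}:  v_{3} + v_{4} = v_{5}  ⇒ sig = (2; 1)
  P = {3,6}:  v_{3} + v_{6} = v_{7}  ⇒ sig = (2; 1)
  P = {4,5}:  v_{4} + v_{5} = v_{1}  ⇒ sig = (2; 1)
  P = {5,7}:  v_{5} + v_{7} = v_{3}  ⇒ sig = (2; 1)
  P = {6,7}:  v_{6} + v_{7} = v_{2}  ⇒ sig = (2; 1)
  P = {1,3}:  v_{1} + v_{3} = 2·v_{5}  ⇒ sig = (2; 2)
  P = {2,3}:  v_{2} + v_{3} = 2·v_{7}  ⇒ sig = (2; 2)

Hence PRS(X_Σ) =
    (2; —)
    (2; —)
    (2; —)
    (2; 1)
    (2; 1)
    (2; 1)
    (2; 1)
    (2; 1)
    (2; 1)
    (2; 1)
    (2; 1)
    (2; 1)
    (2; 2)
    (2; 2)


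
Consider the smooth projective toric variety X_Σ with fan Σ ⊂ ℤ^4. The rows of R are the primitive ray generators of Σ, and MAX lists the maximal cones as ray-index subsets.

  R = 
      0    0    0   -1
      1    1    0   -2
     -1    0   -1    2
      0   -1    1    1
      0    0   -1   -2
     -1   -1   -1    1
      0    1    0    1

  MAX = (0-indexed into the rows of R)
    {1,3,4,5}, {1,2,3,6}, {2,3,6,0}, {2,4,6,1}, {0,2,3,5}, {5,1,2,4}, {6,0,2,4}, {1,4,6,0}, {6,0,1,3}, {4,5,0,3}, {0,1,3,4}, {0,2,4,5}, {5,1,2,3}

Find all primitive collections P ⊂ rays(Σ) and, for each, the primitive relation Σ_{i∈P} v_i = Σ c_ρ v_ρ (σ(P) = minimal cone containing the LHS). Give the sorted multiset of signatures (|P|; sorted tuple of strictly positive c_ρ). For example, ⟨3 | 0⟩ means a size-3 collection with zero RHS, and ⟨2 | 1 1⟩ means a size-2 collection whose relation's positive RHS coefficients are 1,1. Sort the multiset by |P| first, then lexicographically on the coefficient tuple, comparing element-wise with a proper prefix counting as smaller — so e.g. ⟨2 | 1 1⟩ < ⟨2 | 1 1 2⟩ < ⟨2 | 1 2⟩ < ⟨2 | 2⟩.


The 5 primitive collections of Σ (r=7, n=4):

  {5,6}:  v_{5} + v_{6} = v_{2}  ⇒ sig = ⟨2 | 1⟩
  {3,4,6}:  v_{3} + v_{4} + v_{6} = 0  ⇒ sig = ⟨3 | 0⟩
  {0,1,5}:  v_{0} + v_{1} + v_{5} = v_{4}  ⇒ sig = ⟨3 | 1⟩
  {2,3,4}:  v_{2} + v_{3} + v_{4} = v_{5}  ⇒ sig = ⟨3 | 1⟩
  {0,1,2}:  v_{0} + v_{1} + v_{2} = v_{4} + v_{6}  ⇒ sig = ⟨3 | 1 1⟩

Signatures (|P|; sorted positive RHS coefficients), sorted:
    ⟨2 | 1⟩
    ⟨3 | 0⟩
    ⟨3 | 1⟩
    ⟨3 | 1⟩
    ⟨3 | 1 1⟩


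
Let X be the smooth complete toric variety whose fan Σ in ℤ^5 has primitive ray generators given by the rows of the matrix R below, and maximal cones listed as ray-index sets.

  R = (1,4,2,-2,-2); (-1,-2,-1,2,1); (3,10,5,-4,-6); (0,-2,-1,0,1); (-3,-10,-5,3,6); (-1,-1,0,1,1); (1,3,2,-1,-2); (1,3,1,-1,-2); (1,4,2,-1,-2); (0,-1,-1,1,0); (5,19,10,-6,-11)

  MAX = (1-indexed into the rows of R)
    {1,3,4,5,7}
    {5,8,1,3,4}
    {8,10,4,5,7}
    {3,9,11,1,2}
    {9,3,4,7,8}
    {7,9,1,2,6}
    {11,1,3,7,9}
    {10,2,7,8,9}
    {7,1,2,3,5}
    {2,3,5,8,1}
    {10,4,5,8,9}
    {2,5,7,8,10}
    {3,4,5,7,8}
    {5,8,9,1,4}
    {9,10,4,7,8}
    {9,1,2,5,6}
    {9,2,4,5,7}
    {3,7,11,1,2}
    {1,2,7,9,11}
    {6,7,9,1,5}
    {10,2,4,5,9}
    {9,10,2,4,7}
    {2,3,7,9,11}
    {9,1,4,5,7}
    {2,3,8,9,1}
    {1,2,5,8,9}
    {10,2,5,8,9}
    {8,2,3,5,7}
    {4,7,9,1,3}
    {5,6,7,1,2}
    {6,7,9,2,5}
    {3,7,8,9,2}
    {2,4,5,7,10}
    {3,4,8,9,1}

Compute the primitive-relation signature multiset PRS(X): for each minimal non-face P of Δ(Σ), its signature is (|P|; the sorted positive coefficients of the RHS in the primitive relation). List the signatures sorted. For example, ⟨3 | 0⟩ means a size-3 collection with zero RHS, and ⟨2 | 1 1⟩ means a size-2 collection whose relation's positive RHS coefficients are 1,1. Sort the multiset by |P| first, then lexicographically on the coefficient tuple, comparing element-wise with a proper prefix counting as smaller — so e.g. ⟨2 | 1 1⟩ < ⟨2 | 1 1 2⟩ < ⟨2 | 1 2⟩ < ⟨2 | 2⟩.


Primitive collections (20):

  P={1,10}:  v_{1} + v_{10} = v_{8}  ⟹  sig = ⟨2 | 1⟩
  P={6,10}:  v_{6} + v_{10} = v_{2}  ⟹  sig = ⟨2 | 1⟩
  P={6,8}:  v_{6} + v_{8} = v_{1} + v_{2}  ⟹  sig = ⟨2 | 1 1⟩
  P={4,6}:  v_{4} + v_{6} = v_{5} + v_{7} + v_{9}  ⟹  sig = ⟨2 | 1 1 1⟩
  P={4,11}:  v_{4} + v_{11} = v_{3} + v_{7} + v_{9}  ⟹  sig = ⟨2 | 1 1 1⟩
  P={10,11}:  v_{10} + v_{11} = v_{2} + v_{3} + v_{7} + v_{8} + v_{9}  ⟹  sig = ⟨2 | 1 1 1 1 1⟩
  P={3,6}:  v_{3} + v_{6} = 2·v_{1} + v_{2} + v_{7}  ⟹  sig = ⟨2 | 1 1 2⟩
  P={5,11}:  v_{5} + v_{11} = 2·v_{1} + v_{2} + v_{7}  ⟹  sig = ⟨2 | 1 1 2⟩
  P={8,11}:  v_{8} + v_{11} = v_{2} + 2·v_{3} + v_{9}  ⟹  sig = ⟨2 | 1 1 2⟩
  P={3,10}:  v_{3} + v_{10} = v_{7} + 2·v_{8}  ⟹  sig = ⟨2 | 1 2⟩
  P={6,11}:  v_{6} + v_{11} = 3·v_{1} + 2·v_{2} + 2·v_{7} + v_{9}  ⟹  sig = ⟨2 | 1 2 2 3⟩
  P={1,2,4}:  v_{1} + v_{2} + v_{4} = 0  ⟹  sig = ⟨3 | 0⟩
  P={1,7,8}:  v_{1} + v_{7} + v_{8} = v_{3}  ⟹  sig = ⟨3 | 1⟩
  P={2,4,8}:  v_{2} + v_{4} + v_{8} = v_{10}  ⟹  sig = ⟨3 | 1⟩
  P={3,5,9}:  v_{3} + v_{5} + v_{9} = v_{1}  ⟹  sig = ⟨3 | 1⟩
  P={2,3,4}:  v_{2} + v_{3} + v_{4} = v_{7} + v_{8}  ⟹  sig = ⟨3 | 1 1⟩
  P={5,7,8,9}:  v_{5} + v_{7} + v_{8} + v_{9} = 0  ⟹  sig = ⟨4 | 0⟩
  P={5,7,9,10}:  v_{5} + v_{7} + v_{9} + v_{10} = v_{2} + v_{4}  ⟹  sig = ⟨4 | 1 1⟩
  P={1,2,3,7,9}:  v_{1} + v_{2} + v_{3} + v_{7} + v_{9} = v_{11}  ⟹  sig = ⟨5 | 1⟩
  P={1,2,5,7,9}:  v_{1} + v_{2} + v_{5} + v_{7} + v_{9} = v_{6}  ⟹  sig = ⟨5 | 1⟩

Sorted signature multiset PRS(X):
    ⟨2 | 1⟩
    ⟨2 | 1⟩
    ⟨2 | 1 1⟩
    ⟨2 | 1 1 1⟩
    ⟨2 | 1 1 1⟩
    ⟨2 | 1 1 1 1 1⟩
    ⟨2 | 1 1 2⟩
    ⟨2 | 1 1 2⟩
    ⟨2 | 1 1 2⟩
    ⟨2 | 1 2⟩
    ⟨2 | 1 2 2 3⟩
    ⟨3 | 0⟩
    ⟨3 | 1⟩
    ⟨3 | 1⟩
    ⟨3 | 1⟩
    ⟨3 | 1 1⟩
    ⟨4 | 0⟩
    ⟨4 | 1 1⟩
    ⟨5 | 1⟩
    ⟨5 | 1⟩


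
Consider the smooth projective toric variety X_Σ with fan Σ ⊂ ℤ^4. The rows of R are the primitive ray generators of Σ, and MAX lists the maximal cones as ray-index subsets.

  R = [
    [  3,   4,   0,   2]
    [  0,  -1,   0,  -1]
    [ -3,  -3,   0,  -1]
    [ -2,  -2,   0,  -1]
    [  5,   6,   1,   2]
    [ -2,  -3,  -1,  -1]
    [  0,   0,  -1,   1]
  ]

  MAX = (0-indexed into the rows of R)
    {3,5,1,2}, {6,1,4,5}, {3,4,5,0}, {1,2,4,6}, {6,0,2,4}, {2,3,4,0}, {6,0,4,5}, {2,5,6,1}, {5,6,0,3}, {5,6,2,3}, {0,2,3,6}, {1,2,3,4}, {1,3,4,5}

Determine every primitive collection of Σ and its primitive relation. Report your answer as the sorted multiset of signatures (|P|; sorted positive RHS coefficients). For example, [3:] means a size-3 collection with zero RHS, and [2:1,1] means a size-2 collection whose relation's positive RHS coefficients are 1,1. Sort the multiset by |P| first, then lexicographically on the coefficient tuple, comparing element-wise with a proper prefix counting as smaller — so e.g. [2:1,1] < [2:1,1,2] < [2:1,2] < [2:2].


Primitive collections (5):

  {0,1}:  v_{0} + v_{1} = v_{4} + v_{5}  →  sig = [2:1,1]
  {2,4,5}:  v_{2} + v_{4} + v_{5} = 0  →  sig = [3:]
  {1,3,6}:  v_{1} + v_{3} + v_{6} = v_{5}  →  sig = [3:1]
  {3,4,6}:  v_{3} + v_{4} + v_{6} = v_{0}  →  sig = [3:1]
  {0,2,5}:  v_{0} + v_{2} + v_{5} = v_{3} + v_{6}  →  sig = [3:1,1]

Signatures (|P|; sorted positive RHS coefficients), sorted:
[[2:1,1], [3:], [3:1], [3:1], [3:1,1]]


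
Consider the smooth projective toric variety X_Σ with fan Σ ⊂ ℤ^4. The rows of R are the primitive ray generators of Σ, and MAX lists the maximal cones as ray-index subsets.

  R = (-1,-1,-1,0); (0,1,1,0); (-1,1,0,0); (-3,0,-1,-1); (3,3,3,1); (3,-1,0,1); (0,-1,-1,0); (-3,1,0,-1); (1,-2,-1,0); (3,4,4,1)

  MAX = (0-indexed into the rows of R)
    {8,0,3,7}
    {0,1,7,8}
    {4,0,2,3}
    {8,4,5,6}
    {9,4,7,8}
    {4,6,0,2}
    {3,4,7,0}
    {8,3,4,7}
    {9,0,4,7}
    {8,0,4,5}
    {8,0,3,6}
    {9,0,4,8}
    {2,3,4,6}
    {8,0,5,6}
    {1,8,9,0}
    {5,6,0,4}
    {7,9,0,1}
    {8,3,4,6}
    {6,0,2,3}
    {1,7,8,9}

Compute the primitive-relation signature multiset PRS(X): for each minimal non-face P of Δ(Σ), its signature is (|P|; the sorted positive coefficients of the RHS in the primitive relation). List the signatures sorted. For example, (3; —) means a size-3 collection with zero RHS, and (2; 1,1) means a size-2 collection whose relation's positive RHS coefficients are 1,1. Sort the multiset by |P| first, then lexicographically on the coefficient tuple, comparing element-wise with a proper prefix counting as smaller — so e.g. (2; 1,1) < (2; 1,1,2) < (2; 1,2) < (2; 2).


20 collections generate NE(X_Σ); each relation:

  {1,6}:  v_{1} + v_{6} = 0  →  sig = (2; —)
  {5,7}:  v_{5} + v_{7} = 0  →  sig = (2; —)
  {1,3}:  v_{1} + v_{3} = v_{7}  →  sig = (2; 1)
  {1,4}:  v_{1} + v_{4} = v_{9}  →  sig = (2; 1)
  {2,8}:  v_{2} + v_{8} = v_{6}  →  sig = (2; 1)
  {3,5}:  v_{3} + v_{5} = v_{6}  →  sig = (2; 1)
  {6,7}:  v_{6} + v_{7} = v_{3}  →  sig = (2; 1)
  {6,9}:  v_{6} + v_{9} = v_{4}  →  sig = (2; 1)
  {3,9}:  v_{3} + v_{9} = v_{4} + v_{7}  →  sig = (2; 1,1)
  {1,2}:  v_{1} + v_{2} = v_{0} + v_{3} + v_{4}  →  sig = (2; 1,1,1)
  {1,5}:  v_{1} + v_{5} = v_{0} + v_{4} + v_{8}  →  sig = (2; 1,1,1)
  {2,5}:  v_{2} + v_{5} = v_{0} + v_{4} + 2·v_{6}  →  sig = (2; 1,1,2)
  {2,7}:  v_{2} + v_{7} = v_{0} + 2·v_{3} + v_{4}  →  sig = (2; 1,1,2)
  {2,9}:  v_{2} + v_{9} = v_{0} + v_{3} + 2·v_{4}  →  sig = (2; 1,1,2)
  {5,9}:  v_{5} + v_{9} = v_{0} + 2·v_{4} + v_{8}  →  sig = (2; 1,1,2)
  {0,3,4,8}:  v_{0} + v_{3} + v_{4} + v_{8} = 0  →  sig = (4; —)
  {0,3,4,6}:  v_{0} + v_{3} + v_{4} + v_{6} = v_{2}  →  sig = (4; 1)
  {0,4,6,8}:  v_{0} + v_{4} + v_{6} + v_{8} = v_{5}  →  sig = (4; 1)
  {0,4,7,8}:  v_{0} + v_{4} + v_{7} + v_{8} = v_{1}  →  sig = (4; 1)
  {0,7,8,9}:  v_{0} + v_{7} + v_{8} + v_{9} = 2·v_{1}  →  sig = (4; 2)

Hence PRS(X_Σ) =
    |P|=2: 15 collections, coeffs (), (), (1), (1), (1), (1), (1), (1), (1,1), (1,1,1), (1,1,1), (1,1,2), (1,1,2), (1,1,2), (1,1,2)
    |P|=4: 5 collections, coeffs (), (1), (1), (1), (2)


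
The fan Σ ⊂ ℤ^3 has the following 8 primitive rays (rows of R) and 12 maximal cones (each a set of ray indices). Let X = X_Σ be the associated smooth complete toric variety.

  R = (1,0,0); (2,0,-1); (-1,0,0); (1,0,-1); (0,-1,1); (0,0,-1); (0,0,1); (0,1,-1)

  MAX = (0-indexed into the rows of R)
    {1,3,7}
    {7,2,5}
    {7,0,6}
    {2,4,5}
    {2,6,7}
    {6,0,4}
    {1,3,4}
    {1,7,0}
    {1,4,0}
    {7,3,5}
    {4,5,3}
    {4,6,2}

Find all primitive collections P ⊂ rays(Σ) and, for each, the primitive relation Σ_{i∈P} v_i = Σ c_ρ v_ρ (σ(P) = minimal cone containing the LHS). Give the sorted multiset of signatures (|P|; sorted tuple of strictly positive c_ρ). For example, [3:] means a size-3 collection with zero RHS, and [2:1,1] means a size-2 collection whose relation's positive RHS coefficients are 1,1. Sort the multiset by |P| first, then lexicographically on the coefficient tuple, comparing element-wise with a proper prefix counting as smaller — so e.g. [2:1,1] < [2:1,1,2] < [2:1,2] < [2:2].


Δ(Σ) — 8 vertices, 10 min non-faces:

  {0,2}:  v_{0} + v_{2} = 0  ⇒ sig = [2:]
  {4,7}:  v_{4} + v_{7} = 0  ⇒ sig = [2:]
  {5,6}:  v_{5} + v_{6} = 0  ⇒ sig = [2:]
  {0,3}:  v_{0} + v_{3} = v_{1}  ⇒ sig = [2:1]
  {0,5}:  v_{0} + v_{5} = v_{3}  ⇒ sig = [2:1]
  {1,2}:  v_{1} + v_{2} = v_{3}  ⇒ sig = [2:1]
  {2,3}:  v_{2} + v_{3} = v_{5}  ⇒ sig = [2:1]
  {3,6}:  v_{3} + v_{6} = v_{0}  ⇒ sig = [2:1]
  {1,5}:  v_{1} + v_{5} = 2·v_{3}  ⇒ sig = [2:2]
  {1,6}:  v_{1} + v_{6} = 2·v_{0}  ⇒ sig = [2:2]

Signatures (|P|; sorted positive RHS coefficients), sorted:
[[2:], [2:], [2:], [2:1], [2:1], [2:1], [2:1], [2:1], [2:2], [2:2]]


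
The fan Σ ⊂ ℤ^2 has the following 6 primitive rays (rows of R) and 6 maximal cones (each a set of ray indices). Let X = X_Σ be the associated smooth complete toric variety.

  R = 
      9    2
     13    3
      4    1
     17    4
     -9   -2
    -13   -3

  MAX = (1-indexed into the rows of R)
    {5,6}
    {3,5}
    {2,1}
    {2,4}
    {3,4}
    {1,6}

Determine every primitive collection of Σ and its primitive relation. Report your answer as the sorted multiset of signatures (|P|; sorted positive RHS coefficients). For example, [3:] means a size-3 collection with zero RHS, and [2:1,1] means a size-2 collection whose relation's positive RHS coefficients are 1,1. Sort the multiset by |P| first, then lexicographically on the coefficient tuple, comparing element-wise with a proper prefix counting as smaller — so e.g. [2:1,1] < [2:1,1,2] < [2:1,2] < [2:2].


Primitive collections (9):

  P={1,5}:  v_{1} + v_{5} = 0 ; sig = [2:]
  P={2,6}:  v_{2} + v_{6} = 0 ; sig = [2:]
  P={1,3}:  v_{1} + v_{3} = v_{2} ; sig = [2:1]
  P={2,3}:  v_{2} + v_{3} = v_{4} ; sig = [2:1]
  P={2,5}:  v_{2} + v_{5} = v_{3} ; sig = [2:1]
  P={3,6}:  v_{3} + v_{6} = v_{5} ; sig = [2:1]
  P={4,6}:  v_{4} + v_{6} = v_{3} ; sig = [2:1]
  P={1,4}:  v_{1} + v_{4} = 2·v_{2} ; sig = [2:2]
  P={4,5}:  v_{4} + v_{5} = 2·v_{3} ; sig = [2:2]

so the primitive-relation signature multiset is
[[2:], [2:], [2:1], [2:1], [2:1], [2:1], [2:1], [2:2], [2:2]]


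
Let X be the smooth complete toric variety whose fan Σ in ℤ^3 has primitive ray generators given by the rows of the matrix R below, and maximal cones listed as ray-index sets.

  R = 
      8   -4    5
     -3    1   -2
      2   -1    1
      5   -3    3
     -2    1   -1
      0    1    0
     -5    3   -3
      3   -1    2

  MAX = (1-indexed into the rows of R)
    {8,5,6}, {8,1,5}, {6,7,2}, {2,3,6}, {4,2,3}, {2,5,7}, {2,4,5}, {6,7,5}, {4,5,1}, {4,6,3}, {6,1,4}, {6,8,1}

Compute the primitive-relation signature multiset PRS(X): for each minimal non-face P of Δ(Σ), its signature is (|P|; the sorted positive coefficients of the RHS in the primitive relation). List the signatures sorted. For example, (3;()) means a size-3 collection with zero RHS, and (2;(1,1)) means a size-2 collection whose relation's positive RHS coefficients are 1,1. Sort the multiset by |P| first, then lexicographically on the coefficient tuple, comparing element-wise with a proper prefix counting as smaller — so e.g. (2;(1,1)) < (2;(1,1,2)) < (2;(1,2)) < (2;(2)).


14 minimal non-faces of Δ(Σ) (on 8 rays):

  {2,8}:  v_{2} + v_{8} = 0  →  sig = (2;())
  {3,5}:  v_{3} + v_{5} = 0  →  sig = (2;())
  {4,7}:  v_{4} + v_{7} = 0  →  sig = (2;())
  {1,2}:  v_{1} + v_{2} = v_{4}  →  sig = (2;(1))
  {1,7}:  v_{1} + v_{7} = v_{8}  →  sig = (2;(1))
  {4,8}:  v_{4} + v_{8} = v_{1}  →  sig = (2;(1))
  {3,7}:  v_{3} + v_{7} = v_{2} + v_{6}  →  sig = (2;(1,1))
  {3,8}:  v_{3} + v_{8} = v_{4} + v_{6}  →  sig = (2;(1,1))
  {7,8}:  v_{7} + v_{8} = v_{5} + v_{6}  →  sig = (2;(1,1))
  {1,3}:  v_{1} + v_{3} = 2·v_{4} + v_{6}  →  sig = (2;(1,2))
  {2,4,6}:  v_{2} + v_{4} + v_{6} = v_{3}  →  sig = (3;(1))
  {2,5,6}:  v_{2} + v_{5} + v_{6} = v_{7}  →  sig = (3;(1))
  {4,5,6}:  v_{4} + v_{5} + v_{6} = v_{8}  →  sig = (3;(1))
  {1,5,6}:  v_{1} + v_{5} + v_{6} = 2·v_{8}  →  sig = (3;(2))

so the primitive-relation signature multiset is
    (2;())
    (2;())
    (2;())
    (2;(1))
    (2;(1))
    (2;(1))
    (2;(1,1))
    (2;(1,1))
    (2;(1,1))
    (2;(1,2))
    (3;(1))
    (3;(1))
    (3;(1))
    (3;(2))


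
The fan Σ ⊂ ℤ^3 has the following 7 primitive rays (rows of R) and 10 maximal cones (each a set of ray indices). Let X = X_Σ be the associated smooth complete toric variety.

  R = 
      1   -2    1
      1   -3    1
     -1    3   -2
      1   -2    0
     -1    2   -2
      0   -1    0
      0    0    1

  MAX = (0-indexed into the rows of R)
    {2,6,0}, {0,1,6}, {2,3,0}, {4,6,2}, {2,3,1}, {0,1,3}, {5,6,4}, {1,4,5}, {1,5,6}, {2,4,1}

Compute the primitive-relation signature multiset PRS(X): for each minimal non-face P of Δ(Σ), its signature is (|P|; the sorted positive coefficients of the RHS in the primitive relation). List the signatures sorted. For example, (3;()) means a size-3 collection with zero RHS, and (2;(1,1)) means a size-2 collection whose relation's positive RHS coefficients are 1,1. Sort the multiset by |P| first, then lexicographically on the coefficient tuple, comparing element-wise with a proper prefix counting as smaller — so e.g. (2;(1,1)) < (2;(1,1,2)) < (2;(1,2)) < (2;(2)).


Σ has 9 primitive collections:

  P={0,5}:  v_{0} + v_{5} = v_{1} ; sig = (2;(1))
  P={2,5}:  v_{2} + v_{5} = v_{4} ; sig = (2;(1))
  P={3,6}:  v_{3} + v_{6} = v_{0} ; sig = (2;(1))
  P={0,4}:  v_{0} + v_{4} = v_{1} + v_{2} ; sig = (2;(1,1))
  P={3,5}:  v_{3} + v_{5} = 2·v_{1} + v_{2} ; sig = (2;(1,2))
  P={3,4}:  v_{3} + v_{4} = 2·v_{1} + 2·v_{2} ; sig = (2;(2,2))
  P={1,2,6}:  v_{1} + v_{2} + v_{6} = 0 ; sig = (3;())
  P={0,1,2}:  v_{0} + v_{1} + v_{2} = v_{3} ; sig = (3;(1))
  P={1,4,6}:  v_{1} + v_{4} + v_{6} = v_{5} ; sig = (3;(1))

Hence PRS(X_Σ) =
    (2;(1))
    (2;(1))
    (2;(1))
    (2;(1,1))
    (2;(1,2))
    (2;(2,2))
    (3;())
    (3;(1))
    (3;(1))


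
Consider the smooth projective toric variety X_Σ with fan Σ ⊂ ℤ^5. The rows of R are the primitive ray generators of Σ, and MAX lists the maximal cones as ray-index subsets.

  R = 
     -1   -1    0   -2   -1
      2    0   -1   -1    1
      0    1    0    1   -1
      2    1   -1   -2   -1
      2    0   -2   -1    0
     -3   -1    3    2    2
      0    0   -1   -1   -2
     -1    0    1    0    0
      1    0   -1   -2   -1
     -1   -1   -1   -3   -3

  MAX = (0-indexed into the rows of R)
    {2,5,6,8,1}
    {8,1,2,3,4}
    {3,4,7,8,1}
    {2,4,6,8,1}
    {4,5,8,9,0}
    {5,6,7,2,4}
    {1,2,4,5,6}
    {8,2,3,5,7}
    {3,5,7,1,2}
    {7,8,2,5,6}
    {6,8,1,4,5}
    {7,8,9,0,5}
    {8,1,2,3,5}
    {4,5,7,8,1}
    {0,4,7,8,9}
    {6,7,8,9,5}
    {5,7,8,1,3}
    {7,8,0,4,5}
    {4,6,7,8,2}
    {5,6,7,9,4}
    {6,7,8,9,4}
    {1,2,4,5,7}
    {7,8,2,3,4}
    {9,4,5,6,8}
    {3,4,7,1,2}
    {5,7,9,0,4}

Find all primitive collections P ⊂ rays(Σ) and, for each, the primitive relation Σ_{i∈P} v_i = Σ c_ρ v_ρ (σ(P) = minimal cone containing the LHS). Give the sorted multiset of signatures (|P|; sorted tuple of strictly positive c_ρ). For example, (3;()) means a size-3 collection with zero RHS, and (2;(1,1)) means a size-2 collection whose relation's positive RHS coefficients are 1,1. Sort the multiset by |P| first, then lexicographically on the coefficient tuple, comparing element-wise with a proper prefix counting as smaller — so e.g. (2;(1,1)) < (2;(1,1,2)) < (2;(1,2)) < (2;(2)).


Minimal non-faces — 14 found among 10 rays, 26 max cones:

  P={0,6}:  v_{0} + v_{6} = v_{9}  ⟹  sig = (2;(1))
  P={0,2}:  v_{0} + v_{2} = v_{6} + v_{7}  ⟹  sig = (2;(1,1))
  P={1,9}:  v_{1} + v_{9} = v_{4} + v_{5} + v_{6} + 2·v_{8}  ⟹  sig = (2;(1,1,1,2))
  P={0,1}:  v_{0} + v_{1} = v_{4} + v_{5} + 2·v_{8}  ⟹  sig = (2;(1,1,2))
  P={3,9}:  v_{3} + v_{9} = v_{6} + v_{7} + 2·v_{8}  ⟹  sig = (2;(1,1,2))
  P={0,3}:  v_{0} + v_{3} = v_{7} + 2·v_{8}  ⟹  sig = (2;(1,2))
  P={2,9}:  v_{2} + v_{9} = 2·v_{6} + v_{7}  ⟹  sig = (2;(1,2))
  P={3,6}:  v_{3} + v_{6} = v_{2} + 2·v_{8}  ⟹  sig = (2;(1,2))
  P={1,6,7}:  v_{1} + v_{6} + v_{7} = v_{8}  ⟹  sig = (3;(1))
  P={3,4,5}:  v_{3} + v_{4} + v_{5} = v_{1} + v_{7}  ⟹  sig = (3;(1,1))
  P={2,4,5,8}:  v_{2} + v_{4} + v_{5} + v_{8} = 0  ⟹  sig = (4;())
  P={1,2,7,8}:  v_{1} + v_{2} + v_{7} + v_{8} = v_{3}  ⟹  sig = (4;(1))
  P={4,5,6,7,8}:  v_{4} + v_{5} + v_{6} + v_{7} + v_{8} = v_{0}  ⟹  sig = (5;(1))
  P={4,5,7,8,9}:  v_{4} + v_{5} + v_{7} + v_{8} + v_{9} = 2·v_{0}  ⟹  sig = (5;(2))

Sorted signature multiset PRS(X):
{ (2;(1)),  (2;(1,1)),  (2;(1,1,1,2)),  (2;(1,1,2)) ×2,  (2;(1,2)) ×3,  (3;(1)),  (3;(1,1)),  (4;()),  (4;(1)),  (5;(1)),  (5;(2)) }


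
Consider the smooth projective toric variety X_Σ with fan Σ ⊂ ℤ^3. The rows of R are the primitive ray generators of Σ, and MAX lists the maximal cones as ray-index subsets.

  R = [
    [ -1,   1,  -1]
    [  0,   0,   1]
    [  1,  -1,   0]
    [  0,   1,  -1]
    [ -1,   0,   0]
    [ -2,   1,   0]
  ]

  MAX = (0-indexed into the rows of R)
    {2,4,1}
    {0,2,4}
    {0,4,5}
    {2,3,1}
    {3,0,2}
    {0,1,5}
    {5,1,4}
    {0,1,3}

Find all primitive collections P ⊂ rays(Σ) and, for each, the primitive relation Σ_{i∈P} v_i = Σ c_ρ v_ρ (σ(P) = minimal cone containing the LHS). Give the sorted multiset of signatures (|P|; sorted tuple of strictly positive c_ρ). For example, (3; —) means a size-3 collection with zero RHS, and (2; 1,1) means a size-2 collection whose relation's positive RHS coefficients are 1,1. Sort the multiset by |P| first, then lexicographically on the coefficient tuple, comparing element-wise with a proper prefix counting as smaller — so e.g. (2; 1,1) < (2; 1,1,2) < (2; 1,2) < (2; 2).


Minimal non-faces — 5 found among 6 rays, 8 max cones:

  P={2,5}:  v_{2} + v_{5} = v_{4}  →  sig = (2; 1)
  P={3,4}:  v_{3} + v_{4} = v_{0}  →  sig = (2; 1)
  P={3,5}:  v_{3} + v_{5} = 2·v_{0} + v_{1}  →  sig = (2; 1,2)
  P={0,1,2}:  v_{0} + v_{1} + v_{2} = 0  →  sig = (3; —)
  P={0,1,4}:  v_{0} + v_{1} + v_{4} = v_{5}  →  sig = (3; 1)

Hence PRS(X_Σ) =
    (2; 1)
    (2; 1)
    (2; 1,2)
    (3; —)
    (3; 1)


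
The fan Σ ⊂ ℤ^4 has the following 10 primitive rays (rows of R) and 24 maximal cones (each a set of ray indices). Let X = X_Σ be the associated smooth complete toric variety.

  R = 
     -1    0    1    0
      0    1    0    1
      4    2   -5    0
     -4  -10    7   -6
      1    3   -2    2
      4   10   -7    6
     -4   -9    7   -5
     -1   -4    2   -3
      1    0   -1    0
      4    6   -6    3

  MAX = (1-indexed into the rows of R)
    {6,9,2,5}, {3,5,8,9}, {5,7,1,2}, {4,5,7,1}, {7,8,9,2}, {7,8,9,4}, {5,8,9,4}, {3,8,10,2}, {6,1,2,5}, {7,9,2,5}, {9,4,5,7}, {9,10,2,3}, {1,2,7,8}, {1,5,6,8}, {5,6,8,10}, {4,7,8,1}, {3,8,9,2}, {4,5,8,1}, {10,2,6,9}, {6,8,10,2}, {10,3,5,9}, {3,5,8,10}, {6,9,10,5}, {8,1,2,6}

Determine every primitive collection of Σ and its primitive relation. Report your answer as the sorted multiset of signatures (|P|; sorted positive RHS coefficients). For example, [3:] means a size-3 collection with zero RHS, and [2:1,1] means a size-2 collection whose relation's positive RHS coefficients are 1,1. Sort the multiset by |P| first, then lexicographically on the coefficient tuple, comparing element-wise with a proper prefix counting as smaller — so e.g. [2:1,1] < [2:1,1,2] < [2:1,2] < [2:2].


|primitive collections| = 17. Relations:

  • {1,9}:  v_{1} + v_{9} = 0  ⟹  sig = [2:]
  • {4,6}:  v_{4} + v_{6} = 0  ⟹  sig = [2:]
  • {2,4}:  v_{2} + v_{4} = v_{7}  ⟹  sig = [2:1]
  • {6,7}:  v_{6} + v_{7} = v_{2}  ⟹  sig = [2:1]
  • {1,3}:  v_{1} + v_{3} = v_{8} + v_{10}  ⟹  sig = [2:1,1]
  • {1,10}:  v_{1} + v_{10} = v_{6} + v_{8}  ⟹  sig = [2:1,1]
  • {4,10}:  v_{4} + v_{10} = v_{8} + v_{9}  ⟹  sig = [2:1,1]
  • {7,10}:  v_{7} + v_{10} = v_{2} + v_{8} + v_{9}  ⟹  sig = [2:1,1,1]
  • {3,7}:  v_{3} + v_{7} = v_{2} + 2·v_{8} + 2·v_{9}  ⟹  sig = [2:1,2,2]
  • {3,6}:  v_{3} + v_{6} = 2·v_{10}  ⟹  sig = [2:2]
  • {3,4}:  v_{3} + v_{4} = 2·v_{8} + 2·v_{9}  ⟹  sig = [2:2,2]
  • {2,5,8}:  v_{2} + v_{5} + v_{8} = 0  ⟹  sig = [3:]
  • {5,7,8}:  v_{5} + v_{7} + v_{8} = v_{4}  ⟹  sig = [3:1]
  • {6,8,9}:  v_{6} + v_{8} + v_{9} = v_{10}  ⟹  sig = [3:1]
  • {8,9,10}:  v_{8} + v_{9} + v_{10} = v_{3}  ⟹  sig = [3:1]
  • {2,3,5}:  v_{2} + v_{3} + v_{5} = v_{9} + v_{10}  ⟹  sig = [3:1,1]
  • {2,5,10}:  v_{2} + v_{5} + v_{10} = v_{6} + v_{9}  ⟹  sig = [3:1,1]

Sorted signature multiset PRS(X):
[[2:], [2:], [2:1], [2:1], [2:1,1], [2:1,1], [2:1,1], [2:1,1,1], [2:1,2,2], [2:2], [2:2,2], [3:], [3:1], [3:1], [3:1], [3:1,1], [3:1,1]]
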